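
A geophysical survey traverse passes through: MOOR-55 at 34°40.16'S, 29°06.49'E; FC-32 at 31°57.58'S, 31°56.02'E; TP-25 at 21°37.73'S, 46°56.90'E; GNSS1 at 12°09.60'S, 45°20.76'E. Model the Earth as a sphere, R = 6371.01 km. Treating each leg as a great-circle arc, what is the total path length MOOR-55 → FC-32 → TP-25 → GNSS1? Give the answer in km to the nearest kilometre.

MOOR-55: φ = -34.66933°, λ = +29.10817°
FC-32: φ = -31.95967°, λ = +31.93367°
TP-25: φ = -21.62883°, λ = +46.94833°
GNSS1: φ = -12.16000°, λ = +45.34600°
MOOR-55→FC-32: c = 0.062722 rad, d = 399.60 km
FC-32→TP-25: c = 0.294792 rad, d = 1878.12 km
TP-25→GNSS1: c = 0.167408 rad, d = 1066.56 km
Total = 399.60 + 1878.12 + 1066.56 = 3344.29 km

3344 km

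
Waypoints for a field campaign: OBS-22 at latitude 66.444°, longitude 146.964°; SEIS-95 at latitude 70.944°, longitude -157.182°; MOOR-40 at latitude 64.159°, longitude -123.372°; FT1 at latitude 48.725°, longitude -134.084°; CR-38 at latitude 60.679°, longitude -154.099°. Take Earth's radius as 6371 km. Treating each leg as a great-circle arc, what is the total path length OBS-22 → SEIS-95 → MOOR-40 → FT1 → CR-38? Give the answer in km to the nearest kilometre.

7484 km

OBS-22→SEIS-95: c = 0.349115 rad, d = 2224.21 km
SEIS-95→MOOR-40: c = 0.249929 rad, d = 1592.30 km
MOOR-40→FT1: c = 0.287601 rad, d = 1832.31 km
FT1→CR-38: c = 0.288037 rad, d = 1835.08 km
Total = 2224.21 + 1592.30 + 1832.31 + 1835.08 = 7483.90 km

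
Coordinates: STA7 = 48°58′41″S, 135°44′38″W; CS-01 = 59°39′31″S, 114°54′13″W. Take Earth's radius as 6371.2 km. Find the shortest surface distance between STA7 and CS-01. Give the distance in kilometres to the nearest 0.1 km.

STA7: φ = -48.97806°, λ = -135.74389°
CS-01: φ = -59.65861°, λ = -114.90361°
Δφ = -10.6806°,  Δλ = 20.8403°
a = sin²(Δφ/2) + cos φ₁ cos φ₂ sin²(Δλ/2) = 0.019508
c = 2·arcsin(√a) = 0.280258 rad = 16.0576°
d = R·c = 6371.2 × 0.280258 = 1785.6 km

1785.6 km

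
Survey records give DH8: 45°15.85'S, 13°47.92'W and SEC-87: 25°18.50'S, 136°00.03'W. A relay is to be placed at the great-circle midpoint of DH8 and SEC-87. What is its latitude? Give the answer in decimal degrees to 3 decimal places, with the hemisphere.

DH8: φ = -45.26417°, λ = -13.79867°
SEC-87: φ = -25.30833°, λ = -136.00050°
Bx = cos φ₂ cos Δλ = -0.481755,  By = cos φ₂ sin Δλ = -0.764960
φₘ = atan2(sin φ₁ + sin φ₂, √((cos φ₁ + Bx)² + By²)) = -55.00623°
λₘ = λ₁ + atan2(By, cos φ₁ + Bx) = -87.60958°

55.006°S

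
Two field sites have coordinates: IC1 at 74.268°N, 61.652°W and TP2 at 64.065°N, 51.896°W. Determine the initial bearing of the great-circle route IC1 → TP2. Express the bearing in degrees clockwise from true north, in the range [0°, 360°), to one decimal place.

156.6°

Δλ = 9.7560°
y = sin Δλ · cos φ₂ = 0.074110
x = cos φ₁ sin φ₂ − sin φ₁ cos φ₂ cos Δλ = -0.171048
θ = atan2(y, x) = 156.5743° → 156.5743° (mod 360°)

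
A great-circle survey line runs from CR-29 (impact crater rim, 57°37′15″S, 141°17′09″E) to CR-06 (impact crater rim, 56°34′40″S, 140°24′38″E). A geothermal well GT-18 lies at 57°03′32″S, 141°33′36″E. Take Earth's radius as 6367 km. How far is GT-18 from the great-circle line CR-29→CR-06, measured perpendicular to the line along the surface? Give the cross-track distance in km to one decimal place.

41.3 km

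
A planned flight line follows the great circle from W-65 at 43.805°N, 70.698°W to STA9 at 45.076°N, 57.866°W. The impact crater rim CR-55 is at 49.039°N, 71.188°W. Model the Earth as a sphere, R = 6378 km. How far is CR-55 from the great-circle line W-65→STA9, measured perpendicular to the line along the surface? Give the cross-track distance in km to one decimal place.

δ₁₃ = central angle W-65→CR-55 = 0.091540 rad  (haversine)
θ₁₃ = bearing W-65→CR-55 = 356.484°,  θ₁₂ = bearing W-65→STA9 = 77.632°
dₓₜ = R·arcsin(sin δ₁₃ · sin(θ₁₃ − θ₁₂)) = 6378·arcsin(0.09141·sin(278.851°)) = -576.870 km
|dₓₜ| = 576.870 km

576.9 km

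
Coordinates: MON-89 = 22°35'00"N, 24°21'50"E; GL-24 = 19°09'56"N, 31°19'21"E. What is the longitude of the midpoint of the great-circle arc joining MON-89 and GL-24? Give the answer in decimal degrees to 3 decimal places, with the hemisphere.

MON-89: φ = +22.58333°, λ = +24.36389°
GL-24: φ = +19.16556°, λ = +31.32250°
Bx = cos φ₂ cos Δλ = 0.937616,  By = cos φ₂ sin Δλ = 0.114437
φₘ = atan2(sin φ₁ + sin φ₂, √((cos φ₁ + Bx)² + By²)) = 20.90966°
λₘ = λ₁ + atan2(By, cos φ₁ + Bx) = 27.88283°

27.883°E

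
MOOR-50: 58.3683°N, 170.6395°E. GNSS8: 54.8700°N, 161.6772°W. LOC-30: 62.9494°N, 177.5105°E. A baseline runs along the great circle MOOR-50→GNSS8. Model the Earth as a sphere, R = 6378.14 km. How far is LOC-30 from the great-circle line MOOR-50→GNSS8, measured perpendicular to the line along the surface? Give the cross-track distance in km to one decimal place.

534.1 km

δ₁₃ = central angle MOOR-50→LOC-30 = 0.099113 rad  (haversine)
θ₁₃ = bearing MOOR-50→LOC-30 = 33.356°,  θ₁₂ = bearing MOOR-50→GNSS8 = 91.057°
dₓₜ = R·arcsin(sin δ₁₃ · sin(θ₁₃ − θ₁₂)) = 6378.14·arcsin(0.09895·sin(-57.702°)) = -534.098 km
|dₓₜ| = 534.098 km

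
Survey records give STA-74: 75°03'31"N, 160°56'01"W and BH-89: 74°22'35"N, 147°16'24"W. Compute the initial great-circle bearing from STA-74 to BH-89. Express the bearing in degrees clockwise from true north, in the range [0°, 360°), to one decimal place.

STA-74: φ = +75.05861°, λ = -160.93361°
BH-89: φ = +74.37639°, λ = -147.27333°
Δλ = 13.6603°
y = sin Δλ · cos φ₂ = 0.063603
x = cos φ₁ sin φ₂ − sin φ₁ cos φ₂ cos Δλ = -0.004546
θ = atan2(y, x) = 94.0884° → 94.0884° (mod 360°)

94.1°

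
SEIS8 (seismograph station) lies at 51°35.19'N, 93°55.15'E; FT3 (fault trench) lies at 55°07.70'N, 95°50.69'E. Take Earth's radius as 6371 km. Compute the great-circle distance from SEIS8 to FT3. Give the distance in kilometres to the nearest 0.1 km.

414.0 km

SEIS8: φ = +51.58650°, λ = +93.91917°
FT3: φ = +55.12833°, λ = +95.84483°
Δφ = 3.5418°,  Δλ = 1.9257°
a = sin²(Δφ/2) + cos φ₁ cos φ₂ sin²(Δλ/2) = 0.001055
c = 2·arcsin(√a) = 0.064983 rad = 3.7233°
d = R·c = 6371 × 0.064983 = 414.0 km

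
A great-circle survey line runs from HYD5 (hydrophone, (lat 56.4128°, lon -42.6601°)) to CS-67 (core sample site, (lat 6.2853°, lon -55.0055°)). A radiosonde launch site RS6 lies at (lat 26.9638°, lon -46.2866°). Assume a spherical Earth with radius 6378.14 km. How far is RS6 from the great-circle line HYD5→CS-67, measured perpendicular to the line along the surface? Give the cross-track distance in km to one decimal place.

508.7 km

δ₁₃ = central angle HYD5→RS6 = 0.515987 rad  (haversine)
θ₁₃ = bearing HYD5→RS6 = 186.561°,  θ₁₂ = bearing HYD5→CS-67 = 195.854°
dₓₜ = R·arcsin(sin δ₁₃ · sin(θ₁₃ − θ₁₂)) = 6378.14·arcsin(0.49339·sin(-9.293°)) = -508.722 km
|dₓₜ| = 508.722 km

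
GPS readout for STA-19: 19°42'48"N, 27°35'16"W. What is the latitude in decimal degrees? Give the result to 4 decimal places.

19° + 42′/60 + 48″/3600 = 19 + 0.70000 + 0.01333 = 19.7133°

19.7133°N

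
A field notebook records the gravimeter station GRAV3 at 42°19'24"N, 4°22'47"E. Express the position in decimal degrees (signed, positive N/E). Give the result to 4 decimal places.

+42.3233°, +4.3797°

lat: 42.3233° N → +42.3233°
lon: 4.3797° E → +4.3797°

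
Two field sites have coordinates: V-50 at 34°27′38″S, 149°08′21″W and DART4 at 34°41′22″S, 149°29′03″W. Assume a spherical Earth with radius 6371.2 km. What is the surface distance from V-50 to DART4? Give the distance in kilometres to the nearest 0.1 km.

V-50: φ = -34.46056°, λ = -149.13917°
DART4: φ = -34.68944°, λ = -149.48417°
Δφ = -0.2289°,  Δλ = -0.3450°
a = sin²(Δφ/2) + cos φ₁ cos φ₂ sin²(Δλ/2) = 0.000010
c = 2·arcsin(√a) = 0.006367 rad = 0.3648°
d = R·c = 6371.2 × 0.006367 = 40.6 km

40.6 km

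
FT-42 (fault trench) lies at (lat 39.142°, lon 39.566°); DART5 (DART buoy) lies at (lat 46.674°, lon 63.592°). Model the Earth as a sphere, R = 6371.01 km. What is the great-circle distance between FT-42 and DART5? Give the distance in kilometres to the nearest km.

Δφ = 7.5320°,  Δλ = 24.0260°
a = sin²(Δφ/2) + cos φ₁ cos φ₂ sin²(Δλ/2) = 0.027367
c = 2·arcsin(√a) = 0.332389 rad = 19.0445°
d = R·c = 6371.01 × 0.332389 = 2117.7 km

2118 km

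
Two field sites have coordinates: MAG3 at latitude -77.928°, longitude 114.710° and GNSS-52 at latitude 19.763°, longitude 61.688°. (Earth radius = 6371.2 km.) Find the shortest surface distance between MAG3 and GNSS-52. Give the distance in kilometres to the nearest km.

Δφ = 97.6910°,  Δλ = -53.0220°
a = sin²(Δφ/2) + cos φ₁ cos φ₂ sin²(Δλ/2) = 0.606131
c = 2·arcsin(√a) = 1.784686 rad = 102.2550°
d = R·c = 6371.2 × 1.784686 = 11370.6 km

11371 km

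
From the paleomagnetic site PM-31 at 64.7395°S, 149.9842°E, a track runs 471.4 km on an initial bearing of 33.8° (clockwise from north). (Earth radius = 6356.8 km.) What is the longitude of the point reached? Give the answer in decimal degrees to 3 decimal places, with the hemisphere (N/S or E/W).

154.879°E

δ = d/R = 471.4/6356.8 = 0.074157 rad
φ₂ = arcsin(sin φ₁ cos δ + cos φ₁ sin δ cos θ)
   = arcsin(-0.90438·0.99725 + 0.42673·0.07409·0.83098) = -61.11829°
λ₂ = λ₁ + atan2(sin θ sin δ cos φ₁, cos δ − sin φ₁ sin φ₂) = 154.87928°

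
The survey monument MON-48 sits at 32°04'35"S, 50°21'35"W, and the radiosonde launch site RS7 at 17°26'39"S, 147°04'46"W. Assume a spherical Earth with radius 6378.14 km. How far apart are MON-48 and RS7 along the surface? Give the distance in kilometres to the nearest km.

9606 km

MON-48: φ = -32.07639°, λ = -50.35972°
RS7: φ = -17.44417°, λ = -147.07944°
Δφ = 14.6322°,  Δλ = -96.7197°
a = sin²(Δφ/2) + cos φ₁ cos φ₂ sin²(Δλ/2) = 0.467697
c = 2·arcsin(√a) = 1.506145 rad = 86.2957°
d = R·c = 6378.14 × 1.506145 = 9606.4 km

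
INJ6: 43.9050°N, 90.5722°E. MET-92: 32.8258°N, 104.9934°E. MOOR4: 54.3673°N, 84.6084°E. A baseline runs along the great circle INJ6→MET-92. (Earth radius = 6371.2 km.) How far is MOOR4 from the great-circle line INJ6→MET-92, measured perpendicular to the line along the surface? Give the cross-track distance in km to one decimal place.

δ₁₃ = central angle INJ6→MOOR4 = 0.194715 rad  (haversine)
θ₁₃ = bearing INJ6→MOOR4 = 341.769°,  θ₁₂ = bearing INJ6→MET-92 = 129.709°
dₓₜ = R·arcsin(sin δ₁₃ · sin(θ₁₃ − θ₁₂)) = 6371.2·arcsin(0.19349·sin(212.060°)) = -655.512 km
|dₓₜ| = 655.512 km

655.5 km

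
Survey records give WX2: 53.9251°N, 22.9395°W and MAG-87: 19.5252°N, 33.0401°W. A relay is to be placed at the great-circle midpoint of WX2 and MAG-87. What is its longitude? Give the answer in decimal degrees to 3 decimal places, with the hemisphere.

29.159°W

Bx = cos φ₂ cos Δλ = 0.927887,  By = cos φ₂ sin Δλ = -0.165292
φₘ = atan2(sin φ₁ + sin φ₂, √((cos φ₁ + Bx)² + By²)) = 36.82630°
λₘ = λ₁ + atan2(By, cos φ₁ + Bx) = -29.15900°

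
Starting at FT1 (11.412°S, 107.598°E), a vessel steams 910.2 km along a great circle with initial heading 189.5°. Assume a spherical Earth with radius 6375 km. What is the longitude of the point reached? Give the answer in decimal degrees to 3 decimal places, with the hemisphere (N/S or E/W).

106.171°E

δ = d/R = 910.2/6375 = 0.142776 rad
φ₂ = arcsin(sin φ₁ cos δ + cos φ₁ sin δ cos θ)
   = arcsin(-0.19786·0.98982 + 0.98023·0.14229·-0.98629) = -19.47620°
λ₂ = λ₁ + atan2(sin θ sin δ cos φ₁, cos δ − sin φ₁ sin φ₂) = 106.17060°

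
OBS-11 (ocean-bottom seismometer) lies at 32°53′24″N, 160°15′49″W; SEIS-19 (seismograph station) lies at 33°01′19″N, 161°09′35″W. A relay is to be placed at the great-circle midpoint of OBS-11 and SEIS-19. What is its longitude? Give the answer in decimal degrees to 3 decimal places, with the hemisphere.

160.711°W

OBS-11: φ = +32.89000°, λ = -160.26361°
SEIS-19: φ = +33.02194°, λ = -161.15972°
Bx = cos φ₂ cos Δλ = 0.838359,  By = cos φ₂ sin Δλ = -0.013113
φₘ = atan2(sin φ₁ + sin φ₂, √((cos φ₁ + Bx)² + By²)) = 32.95677°
λₘ = λ₁ + atan2(By, cos φ₁ + Bx) = -160.71133°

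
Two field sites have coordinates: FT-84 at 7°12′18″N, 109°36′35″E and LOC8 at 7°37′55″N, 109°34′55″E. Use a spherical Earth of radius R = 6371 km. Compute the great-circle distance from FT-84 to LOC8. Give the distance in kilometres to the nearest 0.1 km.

FT-84: φ = +7.20500°, λ = +109.60972°
LOC8: φ = +7.63194°, λ = +109.58194°
Δφ = 0.4269°,  Δλ = -0.0278°
a = sin²(Δφ/2) + cos φ₁ cos φ₂ sin²(Δλ/2) = 0.000014
c = 2·arcsin(√a) = 0.007467 rad = 0.4278°
d = R·c = 6371 × 0.007467 = 47.6 km

47.6 km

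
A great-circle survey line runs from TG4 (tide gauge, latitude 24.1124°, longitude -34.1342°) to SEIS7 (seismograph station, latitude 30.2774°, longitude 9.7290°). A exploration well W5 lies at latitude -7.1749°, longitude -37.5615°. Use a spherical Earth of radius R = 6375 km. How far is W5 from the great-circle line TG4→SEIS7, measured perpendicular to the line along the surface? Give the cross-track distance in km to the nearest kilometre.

3127 km

δ₁₃ = central angle TG4→W5 = 0.549177 rad  (haversine)
θ₁₃ = bearing TG4→W5 = 186.525°,  θ₁₂ = bearing TG4→SEIS7 = 71.019°
dₓₜ = R·arcsin(sin δ₁₃ · sin(θ₁₃ − θ₁₂)) = 6375·arcsin(0.52199·sin(115.505°)) = 3127.291 km
|dₓₜ| = 3127.291 km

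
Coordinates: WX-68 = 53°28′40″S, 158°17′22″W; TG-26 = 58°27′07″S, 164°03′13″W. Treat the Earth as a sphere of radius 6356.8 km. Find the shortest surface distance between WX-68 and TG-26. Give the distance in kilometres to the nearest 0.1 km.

657.3 km

WX-68: φ = -53.47778°, λ = -158.28944°
TG-26: φ = -58.45194°, λ = -164.05361°
Δφ = -4.9742°,  Δλ = -5.7642°
a = sin²(Δφ/2) + cos φ₁ cos φ₂ sin²(Δλ/2) = 0.002670
c = 2·arcsin(√a) = 0.103395 rad = 5.9241°
d = R·c = 6356.8 × 0.103395 = 657.3 km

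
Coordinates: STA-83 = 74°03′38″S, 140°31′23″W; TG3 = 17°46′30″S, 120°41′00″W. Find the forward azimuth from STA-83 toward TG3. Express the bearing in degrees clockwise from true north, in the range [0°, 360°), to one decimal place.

STA-83: φ = -74.06056°, λ = -140.52306°
TG3: φ = -17.77500°, λ = -120.68333°
Δλ = 19.8397°
y = sin Δλ · cos φ₂ = 0.323189
x = cos φ₁ sin φ₂ − sin φ₁ cos φ₂ cos Δλ = 0.777466
θ = atan2(y, x) = 22.5724° → 22.5724° (mod 360°)

22.6°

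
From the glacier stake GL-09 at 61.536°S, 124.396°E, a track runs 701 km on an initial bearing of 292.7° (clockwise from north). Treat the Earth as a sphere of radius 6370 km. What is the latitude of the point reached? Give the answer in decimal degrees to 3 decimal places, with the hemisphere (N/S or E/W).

58.605°S

δ = d/R = 701/6370 = 0.110047 rad
φ₂ = arcsin(sin φ₁ cos δ + cos φ₁ sin δ cos θ)
   = arcsin(-0.87912·0.99395 + 0.47661·0.10983·0.38591) = -58.60533°
λ₂ = λ₁ + atan2(sin θ sin δ cos φ₁, cos δ − sin φ₁ sin φ₂) = 113.18083°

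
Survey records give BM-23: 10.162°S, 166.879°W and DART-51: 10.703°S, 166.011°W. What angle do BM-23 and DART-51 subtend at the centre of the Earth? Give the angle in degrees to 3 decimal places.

Δφ = -0.5410°,  Δλ = 0.8680°
a = sin²(Δφ/2) + cos φ₁ cos φ₂ sin²(Δλ/2) = 0.000078
c = 2·arcsin(√a) = 0.017639 rad = 1.0106°

1.011°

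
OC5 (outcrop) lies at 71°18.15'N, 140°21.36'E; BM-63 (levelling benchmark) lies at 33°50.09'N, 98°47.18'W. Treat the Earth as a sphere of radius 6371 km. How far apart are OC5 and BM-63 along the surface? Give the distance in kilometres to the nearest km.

7449 km

OC5: φ = +71.30250°, λ = +140.35600°
BM-63: φ = +33.83483°, λ = -98.78633°
Δφ = -37.4677°,  Δλ = 120.8577°
a = sin²(Δφ/2) + cos φ₁ cos φ₂ sin²(Δλ/2) = 0.304581
c = 2·arcsin(√a) = 1.169255 rad = 66.9934°
d = R·c = 6371 × 1.169255 = 7449.3 km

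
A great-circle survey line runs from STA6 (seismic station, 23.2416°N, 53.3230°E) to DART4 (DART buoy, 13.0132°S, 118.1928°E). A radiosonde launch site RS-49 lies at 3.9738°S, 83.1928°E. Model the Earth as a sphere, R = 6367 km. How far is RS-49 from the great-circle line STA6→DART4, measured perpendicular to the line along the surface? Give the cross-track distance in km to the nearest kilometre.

1160 km

δ₁₃ = central angle STA6→RS-49 = 0.695823 rad  (haversine)
θ₁₃ = bearing STA6→RS-49 = 129.189°,  θ₁₂ = bearing STA6→DART4 = 112.766°
dₓₜ = R·arcsin(sin δ₁₃ · sin(θ₁₃ − θ₁₂)) = 6367·arcsin(0.64102·sin(16.423°)) = 1160.302 km
|dₓₜ| = 1160.302 km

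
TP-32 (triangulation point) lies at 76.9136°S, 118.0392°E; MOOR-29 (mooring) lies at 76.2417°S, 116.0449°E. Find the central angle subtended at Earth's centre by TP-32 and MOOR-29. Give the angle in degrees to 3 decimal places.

Δφ = 0.6719°,  Δλ = -1.9943°
a = sin²(Δφ/2) + cos φ₁ cos φ₂ sin²(Δλ/2) = 0.000051
c = 2·arcsin(√a) = 0.014239 rad = 0.8158°

0.816°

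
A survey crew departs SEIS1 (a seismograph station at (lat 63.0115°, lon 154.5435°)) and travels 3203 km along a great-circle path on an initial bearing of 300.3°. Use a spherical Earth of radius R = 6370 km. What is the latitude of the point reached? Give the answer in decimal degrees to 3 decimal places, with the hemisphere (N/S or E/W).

63.017°N

δ = d/R = 3203/6370 = 0.502826 rad
φ₂ = arcsin(sin φ₁ cos δ + cos φ₁ sin δ cos θ)
   = arcsin(0.89110·0.87622 + 0.45381·0.48190·0.50453) = 63.01663°
λ₂ = λ₁ + atan2(sin θ sin δ cos φ₁, cos δ − sin φ₁ sin φ₂) = 88.05175°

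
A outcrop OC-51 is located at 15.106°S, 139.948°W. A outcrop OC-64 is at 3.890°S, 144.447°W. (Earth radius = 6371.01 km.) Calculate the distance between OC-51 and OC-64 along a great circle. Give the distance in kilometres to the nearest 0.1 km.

1340.9 km

Δφ = 11.2160°,  Δλ = -4.4990°
a = sin²(Δφ/2) + cos φ₁ cos φ₂ sin²(Δλ/2) = 0.011034
c = 2·arcsin(√a) = 0.210470 rad = 12.0590°
d = R·c = 6371.01 × 0.210470 = 1340.9 km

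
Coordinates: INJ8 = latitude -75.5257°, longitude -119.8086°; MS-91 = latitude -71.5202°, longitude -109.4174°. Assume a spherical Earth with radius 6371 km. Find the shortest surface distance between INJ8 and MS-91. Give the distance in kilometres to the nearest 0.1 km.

Δφ = 4.0055°,  Δλ = 10.3912°
a = sin²(Δφ/2) + cos φ₁ cos φ₂ sin²(Δλ/2) = 0.001871
c = 2·arcsin(√a) = 0.086537 rad = 4.9582°
d = R·c = 6371 × 0.086537 = 551.3 km

551.3 km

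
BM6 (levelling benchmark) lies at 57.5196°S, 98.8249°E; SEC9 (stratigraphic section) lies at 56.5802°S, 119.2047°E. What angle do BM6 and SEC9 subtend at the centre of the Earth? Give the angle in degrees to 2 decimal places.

11.08°

Δφ = 0.9394°,  Δλ = 20.3798°
a = sin²(Δφ/2) + cos φ₁ cos φ₂ sin²(Δλ/2) = 0.009324
c = 2·arcsin(√a) = 0.193424 rad = 11.0824°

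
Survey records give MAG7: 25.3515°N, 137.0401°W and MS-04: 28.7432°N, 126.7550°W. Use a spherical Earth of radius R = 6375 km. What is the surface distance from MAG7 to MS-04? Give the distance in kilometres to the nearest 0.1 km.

1086.3 km

Δφ = 3.3917°,  Δλ = 10.2851°
a = sin²(Δφ/2) + cos φ₁ cos φ₂ sin²(Δλ/2) = 0.007242
c = 2·arcsin(√a) = 0.170403 rad = 9.7634°
d = R·c = 6375 × 0.170403 = 1086.3 km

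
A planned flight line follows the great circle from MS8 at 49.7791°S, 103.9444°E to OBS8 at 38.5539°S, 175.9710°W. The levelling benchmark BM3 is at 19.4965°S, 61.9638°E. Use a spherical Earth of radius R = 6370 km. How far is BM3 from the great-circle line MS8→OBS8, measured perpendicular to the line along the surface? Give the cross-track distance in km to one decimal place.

δ₁₃ = central angle MS8→BM3 = 0.785074 rad  (haversine)
θ₁₃ = bearing MS8→BM3 = 296.876°,  θ₁₂ = bearing MS8→OBS8 = 111.254°
dₓₜ = R·arcsin(sin δ₁₃ · sin(θ₁₃ − θ₁₂)) = 6370·arcsin(0.70688·sin(185.622°)) = -441.435 km
|dₓₜ| = 441.435 km

441.4 km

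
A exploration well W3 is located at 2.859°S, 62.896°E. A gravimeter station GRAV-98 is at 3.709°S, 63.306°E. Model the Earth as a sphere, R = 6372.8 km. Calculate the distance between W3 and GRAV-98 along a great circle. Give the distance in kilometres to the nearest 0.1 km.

Δφ = -0.8500°,  Δλ = 0.4100°
a = sin²(Δφ/2) + cos φ₁ cos φ₂ sin²(Δλ/2) = 0.000068
c = 2·arcsin(√a) = 0.016466 rad = 0.9434°
d = R·c = 6372.8 × 0.016466 = 104.9 km

104.9 km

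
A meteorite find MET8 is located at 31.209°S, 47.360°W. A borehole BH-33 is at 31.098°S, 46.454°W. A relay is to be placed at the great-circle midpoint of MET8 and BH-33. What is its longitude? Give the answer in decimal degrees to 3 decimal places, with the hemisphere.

Bx = cos φ₂ cos Δλ = 0.856178,  By = cos φ₂ sin Δλ = 0.013540
φₘ = atan2(sin φ₁ + sin φ₂, √((cos φ₁ + Bx)² + By²)) = -31.15429°
λₘ = λ₁ + atan2(By, cos φ₁ + Bx) = -46.90673°

46.907°W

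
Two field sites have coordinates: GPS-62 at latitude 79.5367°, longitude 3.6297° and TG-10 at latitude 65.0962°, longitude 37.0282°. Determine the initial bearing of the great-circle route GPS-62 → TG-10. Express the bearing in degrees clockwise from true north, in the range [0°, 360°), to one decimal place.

128.0°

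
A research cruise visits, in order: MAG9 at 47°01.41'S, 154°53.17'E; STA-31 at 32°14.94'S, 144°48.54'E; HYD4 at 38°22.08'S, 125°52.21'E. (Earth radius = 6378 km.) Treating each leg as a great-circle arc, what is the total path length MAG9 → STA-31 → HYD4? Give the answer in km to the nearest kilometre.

3700 km

MAG9: φ = -47.02350°, λ = +154.88617°
STA-31: φ = -32.24900°, λ = +144.80900°
HYD4: φ = -38.36800°, λ = +125.87017°
MAG9→STA-31: c = 0.290703 rad, d = 1854.10 km
STA-31→HYD4: c = 0.289431 rad, d = 1845.99 km
Total = 1854.10 + 1845.99 = 3700.09 km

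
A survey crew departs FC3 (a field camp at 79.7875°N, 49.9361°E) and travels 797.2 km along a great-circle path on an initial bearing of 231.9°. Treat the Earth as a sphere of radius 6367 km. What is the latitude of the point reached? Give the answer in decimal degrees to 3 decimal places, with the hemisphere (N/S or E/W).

δ = d/R = 797.2/6367 = 0.125208 rad
φ₂ = arcsin(sin φ₁ cos δ + cos φ₁ sin δ cos θ)
   = arcsin(0.98416·0.99217 + 0.17730·0.12488·-0.61704) = 74.32096°
λ₂ = λ₁ + atan2(sin θ sin δ cos φ₁, cos δ − sin φ₁ sin φ₂) = 28.61212°

74.321°N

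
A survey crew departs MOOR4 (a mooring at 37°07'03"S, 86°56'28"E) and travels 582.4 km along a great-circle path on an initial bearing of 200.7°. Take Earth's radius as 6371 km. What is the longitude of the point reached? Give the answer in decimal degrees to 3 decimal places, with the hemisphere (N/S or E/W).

84.453°E

MOOR4: φ = -37.11750°, λ = +86.94111°
δ = d/R = 582.4/6371 = 0.091414 rad
φ₂ = arcsin(sin φ₁ cos δ + cos φ₁ sin δ cos θ)
   = arcsin(-0.60345·0.99582 + 0.79740·0.09129·-0.93544) = -41.99185°
λ₂ = λ₁ + atan2(sin θ sin δ cos φ₁, cos δ − sin φ₁ sin φ₂) = 84.45284°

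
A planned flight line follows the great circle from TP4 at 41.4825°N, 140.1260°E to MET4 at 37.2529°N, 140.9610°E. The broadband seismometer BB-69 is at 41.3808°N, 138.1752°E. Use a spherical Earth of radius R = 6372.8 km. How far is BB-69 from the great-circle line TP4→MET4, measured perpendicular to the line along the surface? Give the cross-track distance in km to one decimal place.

162.3 km

δ₁₃ = central angle TP4→BB-69 = 0.025588 rad  (haversine)
θ₁₃ = bearing TP4→BB-69 = 266.668°,  θ₁₂ = bearing TP4→MET4 = 171.055°
dₓₜ = R·arcsin(sin δ₁₃ · sin(θ₁₃ − θ₁₂)) = 6372.8·arcsin(0.02559·sin(95.613°)) = 162.287 km
|dₓₜ| = 162.287 km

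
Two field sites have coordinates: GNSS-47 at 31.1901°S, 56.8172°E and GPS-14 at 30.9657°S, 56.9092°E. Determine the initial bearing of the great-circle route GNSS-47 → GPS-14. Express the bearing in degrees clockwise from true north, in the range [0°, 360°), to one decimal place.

19.4°

Δλ = 0.0920°
y = sin Δλ · cos φ₂ = 0.001377
x = cos φ₁ sin φ₂ − sin φ₁ cos φ₂ cos Δλ = 0.003916
θ = atan2(y, x) = 19.3718° → 19.3718° (mod 360°)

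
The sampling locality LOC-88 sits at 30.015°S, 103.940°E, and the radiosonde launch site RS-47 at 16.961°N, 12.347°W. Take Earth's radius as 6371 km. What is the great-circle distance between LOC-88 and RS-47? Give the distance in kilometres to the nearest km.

13437 km

Δφ = 46.9760°,  Δλ = -116.2870°
a = sin²(Δφ/2) + cos φ₁ cos φ₂ sin²(Δλ/2) = 0.756362
c = 2·arcsin(√a) = 2.109150 rad = 120.8454°
d = R·c = 6371 × 2.109150 = 13437.4 km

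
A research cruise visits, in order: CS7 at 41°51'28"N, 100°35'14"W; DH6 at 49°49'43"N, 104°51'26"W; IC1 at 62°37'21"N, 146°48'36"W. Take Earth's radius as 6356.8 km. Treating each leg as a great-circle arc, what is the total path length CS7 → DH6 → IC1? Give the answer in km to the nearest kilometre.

3823 km

CS7: φ = +41.85778°, λ = -100.58722°
DH6: φ = +49.82861°, λ = -104.85722°
IC1: φ = +62.62250°, λ = -146.81000°
CS7→DH6: c = 0.148425 rad, d = 943.51 km
DH6→IC1: c = 0.452988 rad, d = 2879.56 km
Total = 943.51 + 2879.56 = 3823.07 km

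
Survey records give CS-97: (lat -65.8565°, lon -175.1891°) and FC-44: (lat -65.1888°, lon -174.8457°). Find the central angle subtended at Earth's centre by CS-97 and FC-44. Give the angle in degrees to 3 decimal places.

Δφ = 0.6677°,  Δλ = 0.3434°
a = sin²(Δφ/2) + cos φ₁ cos φ₂ sin²(Δλ/2) = 0.000035
c = 2·arcsin(√a) = 0.011915 rad = 0.6827°

0.683°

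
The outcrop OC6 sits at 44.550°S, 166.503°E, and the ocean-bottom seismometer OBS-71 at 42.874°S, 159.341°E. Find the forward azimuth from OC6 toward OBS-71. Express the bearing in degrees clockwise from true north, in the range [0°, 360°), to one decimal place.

Δλ = -7.1620°
y = sin Δλ · cos φ₂ = -0.091368
x = cos φ₁ sin φ₂ − sin φ₁ cos φ₂ cos Δλ = 0.025236
θ = atan2(y, x) = -74.5597° → 285.4403° (mod 360°)

285.4°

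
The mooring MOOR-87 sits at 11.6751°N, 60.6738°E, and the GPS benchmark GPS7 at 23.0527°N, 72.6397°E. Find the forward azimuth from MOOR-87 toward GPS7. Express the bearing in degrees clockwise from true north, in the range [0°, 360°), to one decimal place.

43.5°

Δλ = 11.9659°
y = sin Δλ · cos φ₂ = 0.190773
x = cos φ₁ sin φ₂ − sin φ₁ cos φ₂ cos Δλ = 0.201320
θ = atan2(y, x) = 43.4592° → 43.4592° (mod 360°)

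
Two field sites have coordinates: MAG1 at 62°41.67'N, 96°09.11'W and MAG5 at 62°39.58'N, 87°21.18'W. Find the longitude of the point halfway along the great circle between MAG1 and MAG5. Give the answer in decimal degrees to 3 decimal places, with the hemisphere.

91.750°W

MAG1: φ = +62.69450°, λ = -96.15183°
MAG5: φ = +62.65967°, λ = -87.35300°
Bx = cos φ₂ cos Δλ = 0.453870,  By = cos φ₂ sin Δλ = 0.070253
φₘ = atan2(sin φ₁ + sin φ₂, √((cos φ₁ + Bx)² + By²)) = 62.74597°
λₘ = λ₁ + atan2(By, cos φ₁ + Bx) = -91.74982°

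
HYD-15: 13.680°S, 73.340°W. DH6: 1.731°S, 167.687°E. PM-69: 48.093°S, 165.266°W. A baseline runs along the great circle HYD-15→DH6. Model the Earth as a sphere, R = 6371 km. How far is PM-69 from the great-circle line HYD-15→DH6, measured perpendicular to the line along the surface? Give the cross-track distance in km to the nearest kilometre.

δ₁₃ = central angle HYD-15→PM-69 = 1.415980 rad  (haversine)
θ₁₃ = bearing HYD-15→PM-69 = 222.503°,  θ₁₂ = bearing HYD-15→DH6 = 260.658°
dₓₜ = R·arcsin(sin δ₁₃ · sin(θ₁₃ − θ₁₂)) = 6371·arcsin(0.98804·sin(-38.155°)) = -4182.996 km
|dₓₜ| = 4182.996 km

4183 km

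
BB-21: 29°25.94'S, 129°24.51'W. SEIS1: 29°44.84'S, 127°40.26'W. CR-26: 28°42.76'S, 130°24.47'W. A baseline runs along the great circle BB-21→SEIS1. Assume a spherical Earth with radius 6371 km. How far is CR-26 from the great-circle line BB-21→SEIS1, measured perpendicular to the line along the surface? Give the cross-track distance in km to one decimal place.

57.2 km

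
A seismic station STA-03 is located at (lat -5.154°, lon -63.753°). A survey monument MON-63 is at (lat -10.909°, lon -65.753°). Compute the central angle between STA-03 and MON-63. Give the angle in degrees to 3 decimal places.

6.086°

Δφ = -5.7550°,  Δλ = -2.0000°
a = sin²(Δφ/2) + cos φ₁ cos φ₂ sin²(Δλ/2) = 0.002818
c = 2·arcsin(√a) = 0.106219 rad = 6.0859°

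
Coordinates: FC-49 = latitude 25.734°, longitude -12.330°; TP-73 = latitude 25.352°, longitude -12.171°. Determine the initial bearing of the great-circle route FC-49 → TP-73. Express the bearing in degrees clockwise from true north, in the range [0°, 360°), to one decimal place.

159.4°

Δλ = 0.1590°
y = sin Δλ · cos φ₂ = 0.002508
x = cos φ₁ sin φ₂ − sin φ₁ cos φ₂ cos Δλ = -0.006666
θ = atan2(y, x) = 159.3821° → 159.3821° (mod 360°)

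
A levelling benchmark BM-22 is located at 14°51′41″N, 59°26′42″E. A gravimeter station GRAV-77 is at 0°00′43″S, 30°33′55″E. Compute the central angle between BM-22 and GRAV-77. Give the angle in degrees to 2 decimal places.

32.19°

BM-22: φ = +14.86139°, λ = +59.44500°
GRAV-77: φ = -0.01194°, λ = +30.56528°
Δφ = -14.8733°,  Δλ = -28.8797°
a = sin²(Δφ/2) + cos φ₁ cos φ₂ sin²(Δλ/2) = 0.076854
c = 2·arcsin(√a) = 0.561812 rad = 32.1895°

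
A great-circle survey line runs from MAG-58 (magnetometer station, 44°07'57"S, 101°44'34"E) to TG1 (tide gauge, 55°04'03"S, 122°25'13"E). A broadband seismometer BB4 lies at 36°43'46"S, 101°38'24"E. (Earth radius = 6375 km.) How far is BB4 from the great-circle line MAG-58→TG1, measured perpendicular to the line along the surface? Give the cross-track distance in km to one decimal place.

556.2 km

MAG-58: φ = -44.13250°, λ = +101.74278°
TG1: φ = -55.06750°, λ = +122.42028°
BB4: φ = -36.72944°, λ = +101.64000°
δ₁₃ = central angle MAG-58→BB4 = 0.129215 rad  (haversine)
θ₁₃ = bearing MAG-58→BB4 = 359.361°,  θ₁₂ = bearing MAG-58→TG1 = 136.809°
dₓₜ = R·arcsin(sin δ₁₃ · sin(θ₁₃ − θ₁₂)) = 6375·arcsin(0.12886·sin(222.552°)) = -556.221 km
|dₓₜ| = 556.221 km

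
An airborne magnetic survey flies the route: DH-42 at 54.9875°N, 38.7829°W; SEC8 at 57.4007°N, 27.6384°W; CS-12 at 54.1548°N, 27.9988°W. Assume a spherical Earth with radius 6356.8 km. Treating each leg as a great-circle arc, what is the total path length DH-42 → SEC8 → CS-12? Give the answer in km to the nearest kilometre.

1098 km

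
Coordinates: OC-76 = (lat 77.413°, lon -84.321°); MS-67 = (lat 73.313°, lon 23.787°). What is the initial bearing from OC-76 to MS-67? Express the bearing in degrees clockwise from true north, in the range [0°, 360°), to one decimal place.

42.7°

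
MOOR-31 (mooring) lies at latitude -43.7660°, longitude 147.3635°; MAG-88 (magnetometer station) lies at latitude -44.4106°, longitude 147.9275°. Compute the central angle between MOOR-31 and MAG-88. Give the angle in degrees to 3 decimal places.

Δφ = -0.6446°,  Δλ = 0.5640°
a = sin²(Δφ/2) + cos φ₁ cos φ₂ sin²(Δλ/2) = 0.000044
c = 2·arcsin(√a) = 0.013288 rad = 0.7613°

0.761°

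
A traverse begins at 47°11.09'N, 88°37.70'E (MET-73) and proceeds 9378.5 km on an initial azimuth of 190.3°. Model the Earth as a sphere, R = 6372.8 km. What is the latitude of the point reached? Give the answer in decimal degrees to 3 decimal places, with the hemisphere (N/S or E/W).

36.355°S

MET-73: φ = +47.18483°, λ = +88.62833°
δ = d/R = 9378.5/6372.8 = 1.471645 rad
φ₂ = arcsin(sin φ₁ cos δ + cos φ₁ sin δ cos θ)
   = arcsin(0.73355·0.09899 + 0.67964·0.99509·-0.98389) = -36.35494°
λ₂ = λ₁ + atan2(sin θ sin δ cos φ₁, cos δ − sin φ₁ sin φ₂) = 75.86498°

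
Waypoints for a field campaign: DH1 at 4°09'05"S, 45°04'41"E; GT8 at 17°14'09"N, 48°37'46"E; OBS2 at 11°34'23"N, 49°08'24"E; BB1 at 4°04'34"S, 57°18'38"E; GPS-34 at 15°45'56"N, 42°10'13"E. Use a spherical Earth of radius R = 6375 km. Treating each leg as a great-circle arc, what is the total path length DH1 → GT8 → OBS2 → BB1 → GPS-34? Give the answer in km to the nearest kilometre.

DH1: φ = -4.15139°, λ = +45.07806°
GT8: φ = +17.23583°, λ = +48.62944°
OBS2: φ = +11.57306°, λ = +49.14000°
BB1: φ = -4.07611°, λ = +57.31056°
GPS-34: φ = +15.76556°, λ = +42.17028°
DH1→GT8: c = 0.378262 rad, d = 2411.42 km
GT8→OBS2: c = 0.099210 rad, d = 632.46 km
OBS2→BB1: c = 0.307767 rad, d = 1962.02 km
BB1→GPS-34: c = 0.433946 rad, d = 2766.41 km
Total = 2411.42 + 632.46 + 1962.02 + 2766.41 = 7772.30 km

7772 km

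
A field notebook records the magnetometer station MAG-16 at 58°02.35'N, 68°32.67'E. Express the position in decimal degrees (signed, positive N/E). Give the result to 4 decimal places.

lat: 58.0392° N → +58.0392°
lon: 68.5445° E → +68.5445°

+58.0392°, +68.5445°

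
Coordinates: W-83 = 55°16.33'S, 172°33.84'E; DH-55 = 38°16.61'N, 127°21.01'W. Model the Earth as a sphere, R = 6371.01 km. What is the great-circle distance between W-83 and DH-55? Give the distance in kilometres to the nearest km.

W-83: φ = -55.27217°, λ = +172.56400°
DH-55: φ = +38.27683°, λ = -127.35017°
Δφ = 93.5490°,  Δλ = 60.0858°
a = sin²(Δφ/2) + cos φ₁ cos φ₂ sin²(Δλ/2) = 0.643045
c = 2·arcsin(√a) = 1.860939 rad = 106.6240°
d = R·c = 6371.01 × 1.860939 = 11856.1 km

11856 km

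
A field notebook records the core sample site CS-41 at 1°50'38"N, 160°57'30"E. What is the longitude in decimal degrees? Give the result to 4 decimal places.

160° + 57′/60 + 30″/3600 = 160 + 0.95000 + 0.00833 = 160.9583°

160.9583°E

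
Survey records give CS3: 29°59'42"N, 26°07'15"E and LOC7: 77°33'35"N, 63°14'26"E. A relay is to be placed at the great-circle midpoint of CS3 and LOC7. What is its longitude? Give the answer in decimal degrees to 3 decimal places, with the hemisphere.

33.261°E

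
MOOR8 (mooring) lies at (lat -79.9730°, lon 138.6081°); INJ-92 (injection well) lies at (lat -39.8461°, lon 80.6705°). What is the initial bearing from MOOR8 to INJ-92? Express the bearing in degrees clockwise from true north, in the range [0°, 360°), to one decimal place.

Δλ = -57.9376°
y = sin Δλ · cos φ₂ = -0.650661
x = cos φ₁ sin φ₂ − sin φ₁ cos φ₂ cos Δλ = 0.289780
θ = atan2(y, x) = -65.9936° → 294.0064° (mod 360°)

294.0°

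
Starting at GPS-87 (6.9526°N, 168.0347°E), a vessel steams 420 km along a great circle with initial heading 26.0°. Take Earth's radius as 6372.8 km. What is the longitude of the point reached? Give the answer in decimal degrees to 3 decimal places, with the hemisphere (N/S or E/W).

169.716°E

δ = d/R = 420/6372.8 = 0.065905 rad
φ₂ = arcsin(sin φ₁ cos δ + cos φ₁ sin δ cos θ)
   = arcsin(0.12105·0.99783 + 0.99265·0.06586·0.89879) = 10.34311°
λ₂ = λ₁ + atan2(sin θ sin δ cos φ₁, cos δ − sin φ₁ sin φ₂) = 169.71639°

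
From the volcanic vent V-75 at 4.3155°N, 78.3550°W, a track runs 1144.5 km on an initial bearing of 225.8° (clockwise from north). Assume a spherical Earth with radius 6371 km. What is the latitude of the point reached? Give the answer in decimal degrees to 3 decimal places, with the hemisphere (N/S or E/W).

2.876°S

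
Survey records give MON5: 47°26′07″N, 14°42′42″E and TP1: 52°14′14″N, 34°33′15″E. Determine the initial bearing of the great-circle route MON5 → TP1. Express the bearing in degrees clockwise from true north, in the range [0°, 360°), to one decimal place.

MON5: φ = +47.43528°, λ = +14.71167°
TP1: φ = +52.23722°, λ = +34.55417°
Δλ = 19.8425°
y = sin Δλ · cos φ₂ = 0.207868
x = cos φ₁ sin φ₂ − sin φ₁ cos φ₂ cos Δλ = 0.110490
θ = atan2(y, x) = 62.0076° → 62.0076° (mod 360°)

62.0°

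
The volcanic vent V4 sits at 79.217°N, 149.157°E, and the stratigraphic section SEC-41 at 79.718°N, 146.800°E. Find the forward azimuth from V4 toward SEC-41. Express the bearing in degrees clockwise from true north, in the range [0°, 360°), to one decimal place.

320.5°

Δλ = -2.3570°
y = sin Δλ · cos φ₂ = -0.007341
x = cos φ₁ sin φ₂ − sin φ₁ cos φ₂ cos Δλ = 0.008892
θ = atan2(y, x) = -39.5399° → 320.4601° (mod 360°)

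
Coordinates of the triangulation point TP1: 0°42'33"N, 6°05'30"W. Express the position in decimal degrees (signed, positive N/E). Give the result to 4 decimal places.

+0.7092°, -6.0917°

lat: 0.7092° N → +0.7092°
lon: 6.0917° W → -6.0917°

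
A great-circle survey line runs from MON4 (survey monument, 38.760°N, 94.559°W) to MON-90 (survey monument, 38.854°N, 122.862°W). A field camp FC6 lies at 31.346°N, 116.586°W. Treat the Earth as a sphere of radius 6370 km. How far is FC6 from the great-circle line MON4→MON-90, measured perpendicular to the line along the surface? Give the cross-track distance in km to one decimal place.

895.8 km

δ₁₃ = central angle MON4→FC6 = 0.339175 rad  (haversine)
θ₁₃ = bearing MON4→FC6 = 254.304°,  θ₁₂ = bearing MON4→MON-90 = 279.219°
dₓₜ = R·arcsin(sin δ₁₃ · sin(θ₁₃ − θ₁₂)) = 6370·arcsin(0.33271·sin(-24.915°)) = -895.770 km
|dₓₜ| = 895.770 km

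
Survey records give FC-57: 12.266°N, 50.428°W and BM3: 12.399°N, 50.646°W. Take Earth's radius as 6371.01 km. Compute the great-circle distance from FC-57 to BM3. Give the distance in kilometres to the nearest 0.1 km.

27.9 km

Δφ = 0.1330°,  Δλ = -0.2180°
a = sin²(Δφ/2) + cos φ₁ cos φ₂ sin²(Δλ/2) = 0.000005
c = 2·arcsin(√a) = 0.004382 rad = 0.2511°
d = R·c = 6371.01 × 0.004382 = 27.9 km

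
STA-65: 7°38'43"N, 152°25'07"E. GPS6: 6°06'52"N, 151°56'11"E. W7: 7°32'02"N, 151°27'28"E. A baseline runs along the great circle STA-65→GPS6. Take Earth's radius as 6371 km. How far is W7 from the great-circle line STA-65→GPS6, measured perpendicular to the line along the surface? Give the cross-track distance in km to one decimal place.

97.4 km

STA-65: φ = +7.64528°, λ = +152.41861°
GPS6: φ = +6.11444°, λ = +151.93639°
W7: φ = +7.53389°, λ = +151.45778°
δ₁₃ = central angle STA-65→W7 = 0.016736 rad  (haversine)
θ₁₃ = bearing STA-65→W7 = 263.393°,  θ₁₂ = bearing STA-65→GPS6 = 197.396°
dₓₜ = R·arcsin(sin δ₁₃ · sin(θ₁₃ − θ₁₂)) = 6371·arcsin(0.01674·sin(65.997°)) = 97.404 km
|dₓₜ| = 97.404 km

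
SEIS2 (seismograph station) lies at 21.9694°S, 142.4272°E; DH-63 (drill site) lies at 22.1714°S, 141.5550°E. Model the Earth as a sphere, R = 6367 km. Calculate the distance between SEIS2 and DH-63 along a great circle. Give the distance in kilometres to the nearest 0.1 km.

92.6 km

Δφ = -0.2020°,  Δλ = -0.8722°
a = sin²(Δφ/2) + cos φ₁ cos φ₂ sin²(Δλ/2) = 0.000053
c = 2·arcsin(√a) = 0.014541 rad = 0.8331°
d = R·c = 6367 × 0.014541 = 92.6 km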